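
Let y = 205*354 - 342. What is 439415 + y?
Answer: 511643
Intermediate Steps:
y = 72228 (y = 72570 - 342 = 72228)
439415 + y = 439415 + 72228 = 511643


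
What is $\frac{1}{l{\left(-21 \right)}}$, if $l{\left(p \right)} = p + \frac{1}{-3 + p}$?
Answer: $- \frac{24}{505} \approx -0.047525$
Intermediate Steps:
$\frac{1}{l{\left(-21 \right)}} = \frac{1}{\frac{1}{-3 - 21} \left(1 + \left(-21\right)^{2} - -63\right)} = \frac{1}{\frac{1}{-24} \left(1 + 441 + 63\right)} = \frac{1}{\left(- \frac{1}{24}\right) 505} = \frac{1}{- \frac{505}{24}} = - \frac{24}{505}$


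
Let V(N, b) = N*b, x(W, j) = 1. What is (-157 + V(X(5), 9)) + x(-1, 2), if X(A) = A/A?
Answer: -147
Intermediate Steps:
X(A) = 1
(-157 + V(X(5), 9)) + x(-1, 2) = (-157 + 1*9) + 1 = (-157 + 9) + 1 = -148 + 1 = -147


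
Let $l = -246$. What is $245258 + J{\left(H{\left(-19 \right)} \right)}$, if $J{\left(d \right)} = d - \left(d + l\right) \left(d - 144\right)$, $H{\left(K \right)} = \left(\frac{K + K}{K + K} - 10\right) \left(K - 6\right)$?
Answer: $247184$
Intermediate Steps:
$H{\left(K \right)} = 54 - 9 K$ ($H{\left(K \right)} = \left(\frac{2 K}{2 K} - 10\right) \left(-6 + K\right) = \left(2 K \frac{1}{2 K} - 10\right) \left(-6 + K\right) = \left(1 - 10\right) \left(-6 + K\right) = - 9 \left(-6 + K\right) = 54 - 9 K$)
$J{\left(d \right)} = d - \left(-246 + d\right) \left(-144 + d\right)$ ($J{\left(d \right)} = d - \left(d - 246\right) \left(d - 144\right) = d - \left(-246 + d\right) \left(-144 + d\right)$)
$245258 + J{\left(H{\left(-19 \right)} \right)} = 245258 - \left(35424 + \left(54 - -171\right)^{2} - 391 \left(54 - -171\right)\right) = 245258 - \left(35424 + \left(54 + 171\right)^{2} - 391 \left(54 + 171\right)\right) = 245258 - -1926 = 245258 + 1926 = 247184$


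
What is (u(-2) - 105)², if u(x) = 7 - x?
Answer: 9216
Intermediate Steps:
(u(-2) - 105)² = ((7 - 1*(-2)) - 105)² = ((7 + 2) - 105)² = (9 - 105)² = (-96)² = 9216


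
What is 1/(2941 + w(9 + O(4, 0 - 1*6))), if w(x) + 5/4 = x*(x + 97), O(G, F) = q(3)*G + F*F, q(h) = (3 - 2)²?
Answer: 4/40375 ≈ 9.9071e-5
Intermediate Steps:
q(h) = 1 (q(h) = 1² = 1)
O(G, F) = G + F² (O(G, F) = 1*G + F*F = G + F²)
w(x) = -5/4 + x*(97 + x) (w(x) = -5/4 + x*(x + 97) = -5/4 + x*(97 + x))
1/(2941 + w(9 + O(4, 0 - 1*6))) = 1/(2941 + (-5/4 + (9 + (4 + (0 - 1*6)²))² + 97*(9 + (4 + (0 - 1*6)²)))) = 1/(2941 + (-5/4 + (9 + (4 + (0 - 6)²))² + 97*(9 + (4 + (0 - 6)²)))) = 1/(2941 + (-5/4 + (9 + (4 + (-6)²))² + 97*(9 + (4 + (-6)²)))) = 1/(2941 + (-5/4 + (9 + (4 + 36))² + 97*(9 + (4 + 36)))) = 1/(2941 + (-5/4 + (9 + 40)² + 97*(9 + 40))) = 1/(2941 + (-5/4 + 49² + 97*49)) = 1/(2941 + (-5/4 + 2401 + 4753)) = 1/(2941 + 28611/4) = 1/(40375/4) = 4/40375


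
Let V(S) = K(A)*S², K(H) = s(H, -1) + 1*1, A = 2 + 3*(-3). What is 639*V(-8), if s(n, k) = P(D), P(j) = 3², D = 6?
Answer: 408960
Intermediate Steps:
P(j) = 9
s(n, k) = 9
A = -7 (A = 2 - 9 = -7)
K(H) = 10 (K(H) = 9 + 1*1 = 9 + 1 = 10)
V(S) = 10*S²
639*V(-8) = 639*(10*(-8)²) = 639*(10*64) = 639*640 = 408960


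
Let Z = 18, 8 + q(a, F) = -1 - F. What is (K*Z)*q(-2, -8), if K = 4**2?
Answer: -288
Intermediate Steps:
q(a, F) = -9 - F (q(a, F) = -8 + (-1 - F) = -9 - F)
K = 16
(K*Z)*q(-2, -8) = (16*18)*(-9 - 1*(-8)) = 288*(-9 + 8) = 288*(-1) = -288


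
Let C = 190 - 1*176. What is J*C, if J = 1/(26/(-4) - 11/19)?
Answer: -532/269 ≈ -1.9777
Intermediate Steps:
C = 14 (C = 190 - 176 = 14)
J = -38/269 (J = 1/(26*(-1/4) - 11*1/19) = 1/(-13/2 - 11/19) = 1/(-269/38) = -38/269 ≈ -0.14126)
J*C = -38/269*14 = -532/269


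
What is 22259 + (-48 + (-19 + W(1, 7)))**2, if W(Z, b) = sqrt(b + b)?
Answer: 26762 - 134*sqrt(14) ≈ 26261.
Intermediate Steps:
W(Z, b) = sqrt(2)*sqrt(b) (W(Z, b) = sqrt(2*b) = sqrt(2)*sqrt(b))
22259 + (-48 + (-19 + W(1, 7)))**2 = 22259 + (-48 + (-19 + sqrt(2)*sqrt(7)))**2 = 22259 + (-48 + (-19 + sqrt(14)))**2 = 22259 + (-67 + sqrt(14))**2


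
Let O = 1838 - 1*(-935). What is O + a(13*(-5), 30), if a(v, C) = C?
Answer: 2803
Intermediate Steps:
O = 2773 (O = 1838 + 935 = 2773)
O + a(13*(-5), 30) = 2773 + 30 = 2803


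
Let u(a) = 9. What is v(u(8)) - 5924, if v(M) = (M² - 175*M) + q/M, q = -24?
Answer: -22262/3 ≈ -7420.7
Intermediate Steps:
v(M) = M² - 175*M - 24/M (v(M) = (M² - 175*M) - 24/M = M² - 175*M - 24/M)
v(u(8)) - 5924 = (-24 + 9²*(-175 + 9))/9 - 5924 = (-24 + 81*(-166))/9 - 5924 = (-24 - 13446)/9 - 5924 = (⅑)*(-13470) - 5924 = -4490/3 - 5924 = -22262/3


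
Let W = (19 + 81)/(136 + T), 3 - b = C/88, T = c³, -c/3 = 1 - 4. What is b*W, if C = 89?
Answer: 875/3806 ≈ 0.22990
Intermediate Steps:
c = 9 (c = -3*(1 - 4) = -3*(-3) = 9)
T = 729 (T = 9³ = 729)
b = 175/88 (b = 3 - 89/88 = 175/88 ≈ 1.9886)
W = 20/173 (W = (19 + 81)/(136 + 729) = 100/865 = 100*(1/865) = 20/173 ≈ 0.11561)
b*W = (175/88)*(20/173) = 875/3806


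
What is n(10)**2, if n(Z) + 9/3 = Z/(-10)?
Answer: 16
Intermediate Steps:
n(Z) = -3 - Z/10 (n(Z) = -3 + Z/(-10) = -3 + Z*(-1/10) = -3 - Z/10)
n(10)**2 = (-3 - 1/10*10)**2 = (-3 - 1)**2 = (-4)**2 = 16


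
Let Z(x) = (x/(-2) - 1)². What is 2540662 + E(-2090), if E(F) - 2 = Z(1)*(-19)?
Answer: 10162485/4 ≈ 2.5406e+6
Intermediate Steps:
Z(x) = (-1 - x/2)² (Z(x) = (x*(-½) - 1)² = (-x/2 - 1)² = (-1 - x/2)²)
E(F) = -163/4 (E(F) = 2 + ((2 + 1)²/4)*(-19) = 2 + ((¼)*3²)*(-19) = 2 + ((¼)*9)*(-19) = 2 + (9/4)*(-19) = 2 - 171/4 = -163/4)
2540662 + E(-2090) = 2540662 - 163/4 = 10162485/4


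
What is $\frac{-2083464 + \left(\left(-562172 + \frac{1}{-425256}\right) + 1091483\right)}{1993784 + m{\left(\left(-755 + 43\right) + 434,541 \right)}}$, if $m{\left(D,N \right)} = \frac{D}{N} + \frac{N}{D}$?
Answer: $- \frac{49699988277420631}{63758792841014076} \approx -0.7795$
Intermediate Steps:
$\frac{-2083464 + \left(\left(-562172 + \frac{1}{-425256}\right) + 1091483\right)}{1993784 + m{\left(\left(-755 + 43\right) + 434,541 \right)}} = \frac{-2083464 + \left(\left(-562172 + \frac{1}{-425256}\right) + 1091483\right)}{1993784 + \left(\frac{\left(-755 + 43\right) + 434}{541} + \frac{541}{\left(-755 + 43\right) + 434}\right)} = \frac{-2083464 + \left(\left(-562172 - \frac{1}{425256}\right) + 1091483\right)}{1993784 + \left(\left(-712 + 434\right) \frac{1}{541} + \frac{541}{-712 + 434}\right)} = \frac{-2083464 + \left(- \frac{239067016033}{425256} + 1091483\right)}{1993784 + \left(\left(-278\right) \frac{1}{541} + \frac{541}{-278}\right)} = \frac{-2083464 + \frac{225092678615}{425256}}{1993784 + \left(- \frac{278}{541} + 541 \left(- \frac{1}{278}\right)\right)} = - \frac{660912888169}{425256 \left(1993784 - \frac{369965}{150398}\right)} = - \frac{660912888169}{425256 \cdot \frac{299860756067}{150398}} = \left(- \frac{660912888169}{425256}\right) \frac{150398}{299860756067} = - \frac{49699988277420631}{63758792841014076}$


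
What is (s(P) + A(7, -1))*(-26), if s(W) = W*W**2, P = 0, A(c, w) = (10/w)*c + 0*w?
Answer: 1820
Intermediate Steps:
A(c, w) = 10*c/w (A(c, w) = 10*c/w + 0 = 10*c/w)
s(W) = W**3
(s(P) + A(7, -1))*(-26) = (0**3 + 10*7/(-1))*(-26) = (0 + 10*7*(-1))*(-26) = (0 - 70)*(-26) = -70*(-26) = 1820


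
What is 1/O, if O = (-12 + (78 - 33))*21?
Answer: 1/693 ≈ 0.0014430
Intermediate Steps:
O = 693 (O = (-12 + 45)*21 = 33*21 = 693)
1/O = 1/693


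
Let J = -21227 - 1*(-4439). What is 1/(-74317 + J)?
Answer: -1/91105 ≈ -1.0976e-5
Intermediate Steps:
J = -16788 (J = -21227 + 4439 = -16788)
1/(-74317 + J) = 1/(-74317 - 16788) = 1/(-91105) = -1/91105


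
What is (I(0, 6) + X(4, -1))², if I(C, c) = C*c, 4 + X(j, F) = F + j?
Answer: 1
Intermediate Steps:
X(j, F) = -4 + F + j (X(j, F) = -4 + (F + j) = -4 + F + j)
(I(0, 6) + X(4, -1))² = (0*6 + (-4 - 1 + 4))² = (0 - 1)² = (-1)² = 1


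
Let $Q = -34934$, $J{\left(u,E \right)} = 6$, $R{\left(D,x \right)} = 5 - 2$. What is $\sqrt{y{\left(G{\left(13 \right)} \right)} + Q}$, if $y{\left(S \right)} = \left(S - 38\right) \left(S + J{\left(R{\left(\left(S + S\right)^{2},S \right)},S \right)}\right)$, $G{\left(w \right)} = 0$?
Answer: $i \sqrt{35162} \approx 187.52 i$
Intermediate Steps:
$R{\left(D,x \right)} = 3$ ($R{\left(D,x \right)} = 5 - 2 = 3$)
$y{\left(S \right)} = \left(-38 + S\right) \left(6 + S\right)$ ($y{\left(S \right)} = \left(S - 38\right) \left(S + 6\right) = \left(-38 + S\right) \left(6 + S\right)$)
$\sqrt{y{\left(G{\left(13 \right)} \right)} + Q} = \sqrt{\left(-228 + 0^{2} - 0\right) - 34934} = \sqrt{\left(-228 + 0 + 0\right) - 34934} = \sqrt{-228 - 34934} = \sqrt{-35162} = i \sqrt{35162}$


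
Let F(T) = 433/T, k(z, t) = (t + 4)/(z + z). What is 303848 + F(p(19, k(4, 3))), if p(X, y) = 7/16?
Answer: 2133864/7 ≈ 3.0484e+5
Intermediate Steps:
k(z, t) = (4 + t)/(2*z) (k(z, t) = (4 + t)/((2*z)) = (4 + t)*(1/(2*z)) = (4 + t)/(2*z))
p(X, y) = 7/16 (p(X, y) = 7*(1/16) = 7/16)
303848 + F(p(19, k(4, 3))) = 303848 + 433/(7/16) = 303848 + 433*(16/7) = 303848 + 6928/7 = 2133864/7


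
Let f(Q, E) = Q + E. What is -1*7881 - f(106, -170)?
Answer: -7817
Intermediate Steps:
f(Q, E) = E + Q
-1*7881 - f(106, -170) = -1*7881 - (-170 + 106) = -7881 - 1*(-64) = -7881 + 64 = -7817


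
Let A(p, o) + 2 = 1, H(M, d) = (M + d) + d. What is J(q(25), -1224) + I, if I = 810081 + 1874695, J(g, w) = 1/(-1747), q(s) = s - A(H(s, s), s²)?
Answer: 4690303671/1747 ≈ 2.6848e+6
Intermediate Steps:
H(M, d) = M + 2*d
A(p, o) = -1 (A(p, o) = -2 + 1 = -1)
q(s) = 1 + s (q(s) = s - 1*(-1) = s + 1 = 1 + s)
J(g, w) = -1/1747
I = 2684776
J(q(25), -1224) + I = -1/1747 + 2684776 = 4690303671/1747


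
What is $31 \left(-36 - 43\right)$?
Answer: $-2449$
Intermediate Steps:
$31 \left(-36 - 43\right) = 31 \left(-79\right) = -2449$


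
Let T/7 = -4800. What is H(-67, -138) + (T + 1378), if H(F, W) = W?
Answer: -32360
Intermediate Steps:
T = -33600 (T = 7*(-4800) = -33600)
H(-67, -138) + (T + 1378) = -138 + (-33600 + 1378) = -138 - 32222 = -32360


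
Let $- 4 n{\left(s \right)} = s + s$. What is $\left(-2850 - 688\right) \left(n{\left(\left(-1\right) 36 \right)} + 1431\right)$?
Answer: $-5126562$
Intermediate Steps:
$n{\left(s \right)} = - \frac{s}{2}$ ($n{\left(s \right)} = - \frac{s + s}{4} = - \frac{2 s}{4} = - \frac{s}{2}$)
$\left(-2850 - 688\right) \left(n{\left(\left(-1\right) 36 \right)} + 1431\right) = \left(-2850 - 688\right) \left(- \frac{\left(-1\right) 36}{2} + 1431\right) = - 3538 \left(\left(- \frac{1}{2}\right) \left(-36\right) + 1431\right) = - 3538 \left(18 + 1431\right) = \left(-3538\right) 1449 = -5126562$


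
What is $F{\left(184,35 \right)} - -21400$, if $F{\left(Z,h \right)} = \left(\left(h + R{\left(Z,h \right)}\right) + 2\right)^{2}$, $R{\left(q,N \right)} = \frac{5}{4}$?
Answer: $\frac{365809}{16} \approx 22863.0$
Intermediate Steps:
$R{\left(q,N \right)} = \frac{5}{4}$ ($R{\left(q,N \right)} = 5 \cdot \frac{1}{4} = \frac{5}{4}$)
$F{\left(Z,h \right)} = \left(\frac{13}{4} + h\right)^{2}$ ($F{\left(Z,h \right)} = \left(\left(h + \frac{5}{4}\right) + 2\right)^{2} = \left(\left(\frac{5}{4} + h\right) + 2\right)^{2} = \left(\frac{13}{4} + h\right)^{2}$)
$F{\left(184,35 \right)} - -21400 = \frac{\left(13 + 4 \cdot 35\right)^{2}}{16} - -21400 = \frac{\left(13 + 140\right)^{2}}{16} + 21400 = \frac{153^{2}}{16} + 21400 = \frac{1}{16} \cdot 23409 + 21400 = \frac{23409}{16} + 21400 = \frac{365809}{16}$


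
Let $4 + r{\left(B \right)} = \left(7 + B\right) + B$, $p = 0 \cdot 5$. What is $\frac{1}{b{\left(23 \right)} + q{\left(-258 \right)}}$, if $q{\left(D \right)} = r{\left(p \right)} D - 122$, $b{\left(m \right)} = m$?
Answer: $- \frac{1}{873} \approx -0.0011455$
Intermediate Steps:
$p = 0$
$r{\left(B \right)} = 3 + 2 B$ ($r{\left(B \right)} = -4 + \left(\left(7 + B\right) + B\right) = -4 + \left(7 + 2 B\right) = 3 + 2 B$)
$q{\left(D \right)} = -122 + 3 D$ ($q{\left(D \right)} = \left(3 + 2 \cdot 0\right) D - 122 = \left(3 + 0\right) D - 122 = 3 D - 122 = -122 + 3 D$)
$\frac{1}{b{\left(23 \right)} + q{\left(-258 \right)}} = \frac{1}{23 + \left(-122 + 3 \left(-258\right)\right)} = \frac{1}{23 - 896} = \frac{1}{-873} = - \frac{1}{873}$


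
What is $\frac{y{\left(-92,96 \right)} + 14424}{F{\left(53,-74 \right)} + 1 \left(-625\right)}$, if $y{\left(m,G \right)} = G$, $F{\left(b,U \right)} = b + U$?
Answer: $- \frac{7260}{323} \approx -22.477$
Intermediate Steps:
$F{\left(b,U \right)} = U + b$
$\frac{y{\left(-92,96 \right)} + 14424}{F{\left(53,-74 \right)} + 1 \left(-625\right)} = \frac{96 + 14424}{\left(-74 + 53\right) + 1 \left(-625\right)} = \frac{14520}{-21 - 625} = \frac{14520}{-646} = 14520 \left(- \frac{1}{646}\right) = - \frac{7260}{323}$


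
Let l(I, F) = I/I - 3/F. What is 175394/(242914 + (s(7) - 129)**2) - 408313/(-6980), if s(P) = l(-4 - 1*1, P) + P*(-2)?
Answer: 1065183462543/18003925820 ≈ 59.164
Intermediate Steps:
l(I, F) = 1 - 3/F
s(P) = -2*P + (-3 + P)/P (s(P) = (-3 + P)/P + P*(-2) = (-3 + P)/P - 2*P = -2*P + (-3 + P)/P)
175394/(242914 + (s(7) - 129)**2) - 408313/(-6980) = 175394/(242914 + ((1 - 3/7 - 2*7) - 129)**2) - 408313/(-6980) = 175394/(242914 + ((1 - 3*1/7 - 14) - 129)**2) - 408313*(-1/6980) = 175394/(242914 + ((1 - 3/7 - 14) - 129)**2) + 408313/6980 = 175394/(242914 + (-94/7 - 129)**2) + 408313/6980 = 175394/(242914 + (-997/7)**2) + 408313/6980 = 175394/(242914 + 994009/49) + 408313/6980 = 175394/(12896795/49) + 408313/6980 = 175394*(49/12896795) + 408313/6980 = 8594306/12896795 + 408313/6980 = 1065183462543/18003925820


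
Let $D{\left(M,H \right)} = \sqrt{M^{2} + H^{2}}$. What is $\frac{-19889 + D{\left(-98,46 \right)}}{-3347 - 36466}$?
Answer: $\frac{19889}{39813} - \frac{2 \sqrt{2930}}{39813} \approx 0.49684$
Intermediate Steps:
$D{\left(M,H \right)} = \sqrt{H^{2} + M^{2}}$
$\frac{-19889 + D{\left(-98,46 \right)}}{-3347 - 36466} = \frac{-19889 + \sqrt{46^{2} + \left(-98\right)^{2}}}{-3347 - 36466} = \frac{-19889 + \sqrt{2116 + 9604}}{-39813} = \left(-19889 + \sqrt{11720}\right) \left(- \frac{1}{39813}\right) = \left(-19889 + 2 \sqrt{2930}\right) \left(- \frac{1}{39813}\right) = \frac{19889}{39813} - \frac{2 \sqrt{2930}}{39813}$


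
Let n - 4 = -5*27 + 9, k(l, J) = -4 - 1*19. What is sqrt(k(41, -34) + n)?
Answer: I*sqrt(145) ≈ 12.042*I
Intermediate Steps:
k(l, J) = -23 (k(l, J) = -4 - 19 = -23)
n = -122 (n = 4 + (-5*27 + 9) = 4 + (-135 + 9) = 4 - 126 = -122)
sqrt(k(41, -34) + n) = sqrt(-23 - 122) = sqrt(-145) = I*sqrt(145)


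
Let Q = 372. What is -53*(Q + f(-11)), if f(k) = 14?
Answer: -20458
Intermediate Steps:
-53*(Q + f(-11)) = -53*(372 + 14) = -53*386 = -20458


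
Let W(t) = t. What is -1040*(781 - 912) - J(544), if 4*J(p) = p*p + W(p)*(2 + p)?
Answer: -12000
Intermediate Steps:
J(p) = p**2/4 + p*(2 + p)/4 (J(p) = (p*p + p*(2 + p))/4 = (p**2 + p*(2 + p))/4 = p**2/4 + p*(2 + p)/4)
-1040*(781 - 912) - J(544) = -1040*(781 - 912) - 544*(1 + 544)/2 = -1040*(-131) - 544*545/2 = 136240 - 1*148240 = 136240 - 148240 = -12000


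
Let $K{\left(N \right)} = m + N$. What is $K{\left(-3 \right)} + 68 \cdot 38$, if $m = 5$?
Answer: $2586$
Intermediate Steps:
$K{\left(N \right)} = 5 + N$
$K{\left(-3 \right)} + 68 \cdot 38 = \left(5 - 3\right) + 68 \cdot 38 = 2 + 2584 = 2586$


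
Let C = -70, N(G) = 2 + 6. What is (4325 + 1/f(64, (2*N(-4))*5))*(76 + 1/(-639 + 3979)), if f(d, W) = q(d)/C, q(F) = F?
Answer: 7024541993/21376 ≈ 3.2862e+5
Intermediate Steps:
N(G) = 8
f(d, W) = -d/70 (f(d, W) = d/(-70) = d*(-1/70) = -d/70)
(4325 + 1/f(64, (2*N(-4))*5))*(76 + 1/(-639 + 3979)) = (4325 + 1/(-1/70*64))*(76 + 1/(-639 + 3979)) = (4325 + 1/(-32/35))*(76 + 1/3340) = (4325 - 35/32)*(76 + 1/3340) = (138365/32)*(253841/3340) = 7024541993/21376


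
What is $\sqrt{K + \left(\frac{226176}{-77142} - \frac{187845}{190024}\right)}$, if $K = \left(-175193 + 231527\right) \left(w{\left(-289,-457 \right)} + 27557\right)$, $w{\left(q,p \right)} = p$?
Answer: $\frac{17 \sqrt{7882758915513283723587718}}{1221569284} \approx 39072.0$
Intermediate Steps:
$K = 1526651400$ ($K = \left(-175193 + 231527\right) \left(-457 + 27557\right) = 56334 \cdot 27100 = 1526651400$)
$\sqrt{K + \left(\frac{226176}{-77142} - \frac{187845}{190024}\right)} = \sqrt{1526651400 + \left(\frac{226176}{-77142} - \frac{187845}{190024}\right)} = \sqrt{1526651400 + \left(226176 \left(- \frac{1}{77142}\right) - \frac{187845}{190024}\right)} = \sqrt{1526651400 - \frac{9578267869}{2443138568}} = \sqrt{\frac{3729820905652927331}{2443138568}} = \frac{17 \sqrt{7882758915513283723587718}}{1221569284}$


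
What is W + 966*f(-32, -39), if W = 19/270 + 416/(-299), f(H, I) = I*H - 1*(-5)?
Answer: 7516563377/6210 ≈ 1.2104e+6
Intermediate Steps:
f(H, I) = 5 + H*I (f(H, I) = H*I + 5 = 5 + H*I)
W = -8203/6210 (W = 19*(1/270) + 416*(-1/299) = 19/270 - 32/23 = -8203/6210 ≈ -1.3209)
W + 966*f(-32, -39) = -8203/6210 + 966*(5 - 32*(-39)) = -8203/6210 + 966*(5 + 1248) = -8203/6210 + 966*1253 = -8203/6210 + 1210398 = 7516563377/6210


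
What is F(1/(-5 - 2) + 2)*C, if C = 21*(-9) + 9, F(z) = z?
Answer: -2340/7 ≈ -334.29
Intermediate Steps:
C = -180 (C = -189 + 9 = -180)
F(1/(-5 - 2) + 2)*C = (1/(-5 - 2) + 2)*(-180) = (1/(-7) + 2)*(-180) = (-1/7 + 2)*(-180) = (13/7)*(-180) = -2340/7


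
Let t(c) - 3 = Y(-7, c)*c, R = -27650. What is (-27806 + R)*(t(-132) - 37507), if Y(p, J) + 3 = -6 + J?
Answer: 1047674752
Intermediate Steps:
Y(p, J) = -9 + J (Y(p, J) = -3 + (-6 + J) = -9 + J)
t(c) = 3 + c*(-9 + c) (t(c) = 3 + (-9 + c)*c = 3 + c*(-9 + c))
(-27806 + R)*(t(-132) - 37507) = (-27806 - 27650)*((3 - 132*(-9 - 132)) - 37507) = -55456*((3 - 132*(-141)) - 37507) = -55456*((3 + 18612) - 37507) = -55456*(18615 - 37507) = -55456*(-18892) = 1047674752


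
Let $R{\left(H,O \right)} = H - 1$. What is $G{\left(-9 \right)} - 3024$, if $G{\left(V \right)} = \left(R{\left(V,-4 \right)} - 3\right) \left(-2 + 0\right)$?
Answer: $-2998$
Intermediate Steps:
$R{\left(H,O \right)} = -1 + H$
$G{\left(V \right)} = 8 - 2 V$ ($G{\left(V \right)} = \left(\left(-1 + V\right) - 3\right) \left(-2 + 0\right) = \left(-4 + V\right) \left(-2\right) = 8 - 2 V$)
$G{\left(-9 \right)} - 3024 = \left(8 - -18\right) - 3024 = \left(8 + 18\right) - 3024 = 26 - 3024 = -2998$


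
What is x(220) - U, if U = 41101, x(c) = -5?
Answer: -41106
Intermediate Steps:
x(220) - U = -5 - 1*41101 = -5 - 41101 = -41106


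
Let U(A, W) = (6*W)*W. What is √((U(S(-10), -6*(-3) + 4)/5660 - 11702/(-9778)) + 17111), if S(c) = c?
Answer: 2*√204744266792554585/6917935 ≈ 130.82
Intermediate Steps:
U(A, W) = 6*W²
√((U(S(-10), -6*(-3) + 4)/5660 - 11702/(-9778)) + 17111) = √(((6*(-6*(-3) + 4)²)/5660 - 11702/(-9778)) + 17111) = √(((6*(18 + 4)²)*(1/5660) - 11702*(-1/9778)) + 17111) = √(((6*22²)*(1/5660) + 5851/4889) + 17111) = √(((6*484)*(1/5660) + 5851/4889) + 17111) = √((2904*(1/5660) + 5851/4889) + 17111) = √((726/1415 + 5851/4889) + 17111) = √(11828579/6917935 + 17111) = √(118384614364/6917935) = 2*√204744266792554585/6917935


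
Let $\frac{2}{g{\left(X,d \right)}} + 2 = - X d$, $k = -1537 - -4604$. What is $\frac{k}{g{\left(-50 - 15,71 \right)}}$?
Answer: $\frac{14148071}{2} \approx 7.074 \cdot 10^{6}$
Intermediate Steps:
$k = 3067$ ($k = -1537 + 4604 = 3067$)
$g{\left(X,d \right)} = \frac{2}{-2 - X d}$
$\frac{k}{g{\left(-50 - 15,71 \right)}} = \frac{3067}{\left(-2\right) \frac{1}{2 + \left(-50 - 15\right) 71}} = \frac{3067}{\left(-2\right) \frac{1}{2 - 4615}} = \frac{3067}{\left(-2\right) \frac{1}{-4613}} = \frac{3067}{\left(-2\right) \left(- \frac{1}{4613}\right)} = \frac{3067}{\frac{2}{4613}} = 3067 \cdot \frac{4613}{2} = \frac{14148071}{2}$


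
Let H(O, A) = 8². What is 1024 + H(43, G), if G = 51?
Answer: 1088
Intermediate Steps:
H(O, A) = 64
1024 + H(43, G) = 1024 + 64 = 1088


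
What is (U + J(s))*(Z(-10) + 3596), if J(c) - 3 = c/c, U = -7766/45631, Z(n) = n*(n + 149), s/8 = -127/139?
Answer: 385516148/45631 ≈ 8448.6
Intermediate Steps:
s = -1016/139 (s = 8*(-127/139) = -1016/139 ≈ -7.3093)
Z(n) = n*(149 + n)
U = -7766/45631 (U = -7766*1/45631 = -7766/45631 ≈ -0.17019)
J(c) = 4 (J(c) = 3 + c/c = 3 + 1 = 4)
(U + J(s))*(Z(-10) + 3596) = (-7766/45631 + 4)*(-10*(149 - 10) + 3596) = 174758*(-10*139 + 3596)/45631 = 174758*(-1390 + 3596)/45631 = (174758/45631)*2206 = 385516148/45631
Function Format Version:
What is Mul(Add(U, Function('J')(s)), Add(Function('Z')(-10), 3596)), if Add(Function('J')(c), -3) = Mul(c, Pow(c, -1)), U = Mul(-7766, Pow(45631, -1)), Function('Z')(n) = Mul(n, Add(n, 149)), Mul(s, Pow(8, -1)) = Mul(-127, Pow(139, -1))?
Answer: Rational(385516148, 45631) ≈ 8448.6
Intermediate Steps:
s = Rational(-1016, 139) (s = Mul(8, Mul(-127, Pow(139, -1))) = Mul(8, Mul(-127, Rational(1, 139))) = Mul(8, Rational(-127, 139)) = Rational(-1016, 139) ≈ -7.3093)
Function('Z')(n) = Mul(n, Add(149, n))
U = Rational(-7766, 45631) (U = Mul(-7766, Rational(1, 45631)) = Rational(-7766, 45631) ≈ -0.17019)
Function('J')(c) = 4 (Function('J')(c) = Add(3, Mul(c, Pow(c, -1))) = Add(3, 1) = 4)
Mul(Add(U, Function('J')(s)), Add(Function('Z')(-10), 3596)) = Mul(Add(Rational(-7766, 45631), 4), Add(Mul(-10, Add(149, -10)), 3596)) = Mul(Rational(174758, 45631), Add(Mul(-10, 139), 3596)) = Mul(Rational(174758, 45631), Add(-1390, 3596)) = Mul(Rational(174758, 45631), 2206) = Rational(385516148, 45631)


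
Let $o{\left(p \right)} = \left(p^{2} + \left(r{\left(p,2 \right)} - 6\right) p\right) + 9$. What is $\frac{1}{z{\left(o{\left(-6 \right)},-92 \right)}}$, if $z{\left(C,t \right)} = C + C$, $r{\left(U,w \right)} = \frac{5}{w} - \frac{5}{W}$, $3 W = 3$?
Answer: $\frac{1}{192} \approx 0.0052083$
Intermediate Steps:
$W = 1$ ($W = \frac{1}{3} \cdot 3 = 1$)
$r{\left(U,w \right)} = -5 + \frac{5}{w}$ ($r{\left(U,w \right)} = \frac{5}{w} - \frac{5}{1} = \frac{5}{w} - 5 = -5 + \frac{5}{w}$)
$o{\left(p \right)} = 9 + p^{2} - \frac{17 p}{2}$ ($o{\left(p \right)} = \left(p^{2} + \left(\left(-5 + \frac{5}{2}\right) - 6\right) p\right) + 9 = \left(p^{2} + \left(- \frac{5}{2} - 6\right) p\right) + 9 = \left(p^{2} - \frac{17 p}{2}\right) + 9 = 9 + p^{2} - \frac{17 p}{2}$)
$z{\left(C,t \right)} = 2 C$
$\frac{1}{z{\left(o{\left(-6 \right)},-92 \right)}} = \frac{1}{2 \left(9 + \left(-6\right)^{2} - -51\right)} = \frac{1}{2 \left(9 + 36 + 51\right)} = \frac{1}{2 \cdot 96} = \frac{1}{192}$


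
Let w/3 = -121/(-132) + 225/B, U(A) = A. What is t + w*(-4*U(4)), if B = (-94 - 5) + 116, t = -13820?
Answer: -246488/17 ≈ -14499.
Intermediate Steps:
B = 17 (B = -99 + 116 = 17)
w = 2887/68 (w = 3*(-121/(-132) + 225/17) = 3*(-121*(-1/132) + 225*(1/17)) = 3*(11/12 + 225/17) = 3*(2887/204) = 2887/68 ≈ 42.456)
t + w*(-4*U(4)) = -13820 + 2887*(-4*4)/68 = -13820 + (2887/68)*(-16) = -13820 - 11548/17 = -246488/17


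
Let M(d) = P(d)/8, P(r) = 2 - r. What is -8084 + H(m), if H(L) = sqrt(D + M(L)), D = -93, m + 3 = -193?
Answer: -8084 + I*sqrt(273)/2 ≈ -8084.0 + 8.2614*I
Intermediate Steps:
m = -196 (m = -3 - 193 = -196)
M(d) = 1/4 - d/8 (M(d) = (2 - d)/8 = (2 - d)*(1/8) = 1/4 - d/8)
H(L) = sqrt(-371/4 - L/8) (H(L) = sqrt(-93 + (1/4 - L/8)) = sqrt(-371/4 - L/8))
-8084 + H(m) = -8084 + sqrt(-1484 - 2*(-196))/4 = -8084 + sqrt(-1484 + 392)/4 = -8084 + sqrt(-1092)/4 = -8084 + (2*I*sqrt(273))/4 = -8084 + I*sqrt(273)/2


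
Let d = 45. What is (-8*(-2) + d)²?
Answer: 3721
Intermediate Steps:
(-8*(-2) + d)² = (-8*(-2) + 45)² = (16 + 45)² = 61² = 3721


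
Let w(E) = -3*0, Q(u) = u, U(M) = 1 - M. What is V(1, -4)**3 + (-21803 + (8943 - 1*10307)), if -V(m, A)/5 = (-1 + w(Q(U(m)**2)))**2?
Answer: -23292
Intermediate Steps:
w(E) = 0
V(m, A) = -5 (V(m, A) = -5*(-1 + 0)**2 = -5*(-1)**2 = -5*1 = -5)
V(1, -4)**3 + (-21803 + (8943 - 1*10307)) = (-5)**3 + (-21803 + (8943 - 1*10307)) = -125 + (-21803 + (8943 - 10307)) = -125 + (-21803 - 1364) = -125 - 23167 = -23292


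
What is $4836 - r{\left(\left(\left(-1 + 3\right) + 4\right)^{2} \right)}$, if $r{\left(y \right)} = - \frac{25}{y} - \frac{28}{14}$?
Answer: $\frac{174193}{36} \approx 4838.7$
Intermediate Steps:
$r{\left(y \right)} = -2 - \frac{25}{y}$ ($r{\left(y \right)} = - \frac{25}{y} - 2 = -2 - \frac{25}{y}$)
$4836 - r{\left(\left(\left(-1 + 3\right) + 4\right)^{2} \right)} = 4836 - \left(-2 - \frac{25}{\left(\left(-1 + 3\right) + 4\right)^{2}}\right) = 4836 - \left(-2 - \frac{25}{\left(2 + 4\right)^{2}}\right) = 4836 - \left(-2 - \frac{25}{6^{2}}\right) = 4836 - \left(-2 - \frac{25}{36}\right) = 4836 - - \frac{97}{36} = 4836 + \frac{97}{36} = \frac{174193}{36}$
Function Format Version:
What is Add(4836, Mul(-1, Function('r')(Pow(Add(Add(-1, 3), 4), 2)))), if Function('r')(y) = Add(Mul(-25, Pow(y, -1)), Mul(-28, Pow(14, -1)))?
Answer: Rational(174193, 36) ≈ 4838.7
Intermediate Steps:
Function('r')(y) = Add(-2, Mul(-25, Pow(y, -1))) (Function('r')(y) = Add(Mul(-25, Pow(y, -1)), Mul(-28, Rational(1, 14))) = Add(Mul(-25, Pow(y, -1)), -2) = Add(-2, Mul(-25, Pow(y, -1))))
Add(4836, Mul(-1, Function('r')(Pow(Add(Add(-1, 3), 4), 2)))) = Add(4836, Mul(-1, Add(-2, Mul(-25, Pow(Pow(Add(Add(-1, 3), 4), 2), -1))))) = Add(4836, Mul(-1, Add(-2, Mul(-25, Pow(Pow(Add(2, 4), 2), -1))))) = Add(4836, Mul(-1, Add(-2, Mul(-25, Pow(Pow(6, 2), -1))))) = Add(4836, Mul(-1, Add(-2, Mul(-25, Pow(36, -1))))) = Add(4836, Mul(-1, Add(-2, Mul(-25, Rational(1, 36))))) = Add(4836, Mul(-1, Add(-2, Rational(-25, 36)))) = Add(4836, Mul(-1, Rational(-97, 36))) = Add(4836, Rational(97, 36)) = Rational(174193, 36)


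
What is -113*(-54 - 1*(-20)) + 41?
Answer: 3883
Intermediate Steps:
-113*(-54 - 1*(-20)) + 41 = -113*(-54 + 20) + 41 = -113*(-34) + 41 = 3842 + 41 = 3883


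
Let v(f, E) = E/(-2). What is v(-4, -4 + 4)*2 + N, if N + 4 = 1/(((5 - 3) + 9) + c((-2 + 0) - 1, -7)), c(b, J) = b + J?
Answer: -3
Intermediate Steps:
v(f, E) = -E/2 (v(f, E) = E*(-½) = -E/2)
c(b, J) = J + b
N = -3 (N = -4 + 1/(((5 - 3) + 9) + (-7 + ((-2 + 0) - 1))) = -4 + 1/((2 + 9) + (-7 + (-2 - 1))) = -4 + 1/(11 + (-7 - 3)) = -4 + 1/(11 - 10) = -4 + 1/1 = -4 + 1 = -3)
v(-4, -4 + 4)*2 + N = -(-4 + 4)/2*2 - 3 = -½*0*2 - 3 = 0*2 - 3 = 0 - 3 = -3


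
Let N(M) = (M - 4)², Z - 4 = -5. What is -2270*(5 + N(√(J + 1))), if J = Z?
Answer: -47670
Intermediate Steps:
Z = -1 (Z = 4 - 5 = -1)
J = -1
N(M) = (-4 + M)²
-2270*(5 + N(√(J + 1))) = -2270*(5 + (-4 + √(-1 + 1))²) = -2270*(5 + (-4 + √0)²) = -2270*(5 + (-4 + 0)²) = -2270*(5 + (-4)²) = -2270*(5 + 16) = -2270*21 = -227*210 = -47670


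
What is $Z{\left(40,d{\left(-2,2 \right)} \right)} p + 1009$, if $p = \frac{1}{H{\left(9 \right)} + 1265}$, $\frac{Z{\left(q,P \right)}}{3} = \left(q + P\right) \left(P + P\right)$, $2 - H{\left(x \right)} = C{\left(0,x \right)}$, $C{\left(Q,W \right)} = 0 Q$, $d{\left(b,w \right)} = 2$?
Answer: $\frac{182701}{181} \approx 1009.4$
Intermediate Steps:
$C{\left(Q,W \right)} = 0$
$H{\left(x \right)} = 2$ ($H{\left(x \right)} = 2 - 0 = 2 + 0 = 2$)
$Z{\left(q,P \right)} = 6 P \left(P + q\right)$ ($Z{\left(q,P \right)} = 3 \left(q + P\right) \left(P + P\right) = 3 \left(P + q\right) 2 P = 3 \cdot 2 P \left(P + q\right) = 6 P \left(P + q\right)$)
$p = \frac{1}{1267}$ ($p = \frac{1}{2 + 1265} = \frac{1}{1267} \approx 0.00078927$)
$Z{\left(40,d{\left(-2,2 \right)} \right)} p + 1009 = 6 \cdot 2 \left(2 + 40\right) \frac{1}{1267} + 1009 = 6 \cdot 2 \cdot 42 \cdot \frac{1}{1267} + 1009 = 504 \cdot \frac{1}{1267} + 1009 = \frac{72}{181} + 1009 = \frac{182701}{181}$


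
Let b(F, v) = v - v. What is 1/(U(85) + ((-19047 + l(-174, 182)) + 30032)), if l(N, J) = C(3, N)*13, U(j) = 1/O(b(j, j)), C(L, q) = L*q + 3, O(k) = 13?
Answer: 13/55095 ≈ 0.00023596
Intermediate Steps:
b(F, v) = 0
C(L, q) = 3 + L*q
U(j) = 1/13
l(N, J) = 39 + 39*N (l(N, J) = (3 + 3*N)*13 = 39 + 39*N)
1/(U(85) + ((-19047 + l(-174, 182)) + 30032)) = 1/(1/13 + ((-19047 + (39 + 39*(-174))) + 30032)) = 1/(1/13 + ((-19047 + (39 - 6786)) + 30032)) = 1/(1/13 + ((-19047 - 6747) + 30032)) = 1/(1/13 + (-25794 + 30032)) = 1/(1/13 + 4238) = 1/(55095/13) = 13/55095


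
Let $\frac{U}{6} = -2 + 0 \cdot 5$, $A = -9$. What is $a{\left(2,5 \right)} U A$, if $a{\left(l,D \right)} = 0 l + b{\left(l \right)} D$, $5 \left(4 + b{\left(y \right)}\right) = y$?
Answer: $-1944$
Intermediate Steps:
$b{\left(y \right)} = -4 + \frac{y}{5}$
$a{\left(l,D \right)} = D \left(-4 + \frac{l}{5}\right)$ ($a{\left(l,D \right)} = 0 l + \left(-4 + \frac{l}{5}\right) D = 0 + D \left(-4 + \frac{l}{5}\right) = D \left(-4 + \frac{l}{5}\right)$)
$U = -12$ ($U = 6 \left(-2 + 0 \cdot 5\right) = 6 \left(-2 + 0\right) = 6 \left(-2\right) = -12$)
$a{\left(2,5 \right)} U A = \frac{1}{5} \cdot 5 \left(-20 + 2\right) \left(-12\right) \left(-9\right) = \frac{1}{5} \cdot 5 \left(-18\right) \left(-12\right) \left(-9\right) = \left(-18\right) \left(-12\right) \left(-9\right) = 216 \left(-9\right) = -1944$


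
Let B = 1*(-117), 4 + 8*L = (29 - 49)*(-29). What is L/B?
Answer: -8/13 ≈ -0.61539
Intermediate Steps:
L = 72 (L = -½ + ((29 - 49)*(-29))/8 = -½ + (-20*(-29))/8 = -½ + (⅛)*580 = -½ + 145/2 = 72)
B = -117
L/B = 72/(-117) = 72*(-1/117) = -8/13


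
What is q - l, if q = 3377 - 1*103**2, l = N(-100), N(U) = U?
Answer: -7132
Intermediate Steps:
l = -100
q = -7232 (q = 3377 - 1*10609 = 3377 - 10609 = -7232)
q - l = -7232 - 1*(-100) = -7232 + 100 = -7132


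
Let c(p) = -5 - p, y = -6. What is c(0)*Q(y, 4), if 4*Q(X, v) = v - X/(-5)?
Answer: -7/2 ≈ -3.5000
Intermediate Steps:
Q(X, v) = v/4 + X/20 (Q(X, v) = (v - X/(-5))/4 = (v - X*(-1)/5)/4 = (v - (-1)*X/5)/4 = (v + X/5)/4 = v/4 + X/20)
c(0)*Q(y, 4) = (-5 - 1*0)*((1/4)*4 + (1/20)*(-6)) = (-5 + 0)*(1 - 3/10) = -5*7/10 = -7/2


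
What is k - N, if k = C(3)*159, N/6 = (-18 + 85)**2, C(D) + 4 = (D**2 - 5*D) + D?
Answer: -28047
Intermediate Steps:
C(D) = -4 + D**2 - 4*D (C(D) = -4 + ((D**2 - 5*D) + D) = -4 + (D**2 - 4*D) = -4 + D**2 - 4*D)
N = 26934 (N = 6*(-18 + 85)**2 = 6*67**2 = 6*4489 = 26934)
k = -1113 (k = (-4 + 3**2 - 4*3)*159 = (-4 + 9 - 12)*159 = -7*159 = -1113)
k - N = -1113 - 1*26934 = -1113 - 26934 = -28047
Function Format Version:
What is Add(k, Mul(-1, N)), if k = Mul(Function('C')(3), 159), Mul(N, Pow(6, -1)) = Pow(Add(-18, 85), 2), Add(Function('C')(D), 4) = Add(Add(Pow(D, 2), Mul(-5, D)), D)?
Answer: -28047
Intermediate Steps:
Function('C')(D) = Add(-4, Pow(D, 2), Mul(-4, D)) (Function('C')(D) = Add(-4, Add(Add(Pow(D, 2), Mul(-5, D)), D)) = Add(-4, Add(Pow(D, 2), Mul(-4, D))) = Add(-4, Pow(D, 2), Mul(-4, D)))
N = 26934 (N = Mul(6, Pow(Add(-18, 85), 2)) = Mul(6, Pow(67, 2)) = Mul(6, 4489) = 26934)
k = -1113 (k = Mul(Add(-4, Pow(3, 2), Mul(-4, 3)), 159) = Mul(Add(-4, 9, -12), 159) = Mul(-7, 159) = -1113)
Add(k, Mul(-1, N)) = Add(-1113, Mul(-1, 26934)) = Add(-1113, -26934) = -28047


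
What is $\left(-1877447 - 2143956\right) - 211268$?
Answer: $-4232671$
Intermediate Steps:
$\left(-1877447 - 2143956\right) - 211268 = -4021403 + \left(-888818 + 677550\right) = -4021403 - 211268 = -4232671$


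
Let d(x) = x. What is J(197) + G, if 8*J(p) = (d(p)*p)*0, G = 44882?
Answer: 44882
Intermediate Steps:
J(p) = 0 (J(p) = ((p*p)*0)/8 = (p**2*0)/8 = (1/8)*0 = 0)
J(197) + G = 0 + 44882 = 44882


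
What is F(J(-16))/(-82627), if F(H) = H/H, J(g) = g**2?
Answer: -1/82627 ≈ -1.2103e-5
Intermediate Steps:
F(H) = 1
F(J(-16))/(-82627) = 1/(-82627) = 1*(-1/82627) = -1/82627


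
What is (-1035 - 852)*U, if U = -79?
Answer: 149073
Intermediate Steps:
(-1035 - 852)*U = (-1035 - 852)*(-79) = -1887*(-79) = 149073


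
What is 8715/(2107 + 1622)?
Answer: 2905/1243 ≈ 2.3371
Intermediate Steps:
8715/(2107 + 1622) = 8715/3729 = 8715*(1/3729) = 2905/1243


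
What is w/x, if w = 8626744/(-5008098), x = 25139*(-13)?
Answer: 4313372/818340741543 ≈ 5.2709e-6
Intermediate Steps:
x = -326807
w = -4313372/2504049 (w = 8626744*(-1/5008098) = -4313372/2504049 ≈ -1.7226)
w/x = -4313372/2504049/(-326807) = -4313372/2504049*(-1/326807) = 4313372/818340741543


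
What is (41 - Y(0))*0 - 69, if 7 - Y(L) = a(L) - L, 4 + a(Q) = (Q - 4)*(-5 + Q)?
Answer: -69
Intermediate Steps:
a(Q) = -4 + (-5 + Q)*(-4 + Q) (a(Q) = -4 + (Q - 4)*(-5 + Q) = -4 + (-4 + Q)*(-5 + Q) = -4 + (-5 + Q)*(-4 + Q))
Y(L) = -9 - L**2 + 10*L (Y(L) = 7 - ((16 + L**2 - 9*L) - L) = 7 - (16 + L**2 - 10*L) = 7 + (-16 - L**2 + 10*L) = -9 - L**2 + 10*L)
(41 - Y(0))*0 - 69 = (41 - (-9 - 1*0**2 + 10*0))*0 - 69 = (41 - (-9 - 1*0 + 0))*0 - 69 = (41 - (-9 + 0 + 0))*0 - 69 = (41 - 1*(-9))*0 - 69 = (41 + 9)*0 - 69 = 50*0 - 69 = 0 - 69 = -69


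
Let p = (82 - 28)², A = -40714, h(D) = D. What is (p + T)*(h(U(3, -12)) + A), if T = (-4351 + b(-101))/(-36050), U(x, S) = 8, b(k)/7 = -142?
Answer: -427930556437/3605 ≈ -1.1870e+8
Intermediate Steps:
b(k) = -994 (b(k) = 7*(-142) = -994)
p = 2916 (p = 54² = 2916)
T = 1069/7210 (T = (-4351 - 994)/(-36050) = -5345*(-1/36050) = 1069/7210 ≈ 0.14827)
(p + T)*(h(U(3, -12)) + A) = (2916 + 1069/7210)*(8 - 40714) = (21025429/7210)*(-40706) = -427930556437/3605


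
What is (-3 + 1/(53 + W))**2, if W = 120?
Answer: 268324/29929 ≈ 8.9653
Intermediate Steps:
(-3 + 1/(53 + W))**2 = (-3 + 1/(53 + 120))**2 = (-3 + 1/173)**2 = (-518/173)**2 = 268324/29929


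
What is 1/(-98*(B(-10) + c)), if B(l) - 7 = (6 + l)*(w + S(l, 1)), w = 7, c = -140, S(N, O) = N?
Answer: 1/11858 ≈ 8.4331e-5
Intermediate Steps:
B(l) = 7 + (6 + l)*(7 + l)
1/(-98*(B(-10) + c)) = 1/(-98*((49 + (-10)**2 + 13*(-10)) - 140)) = 1/(-98*((49 + 100 - 130) - 140)) = 1/(-98*(19 - 140)) = 1/(-98*(-121)) = 1/11858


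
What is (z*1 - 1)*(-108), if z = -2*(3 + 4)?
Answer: 1620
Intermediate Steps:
z = -14 (z = -2*7 = -14)
(z*1 - 1)*(-108) = (-14*1 - 1)*(-108) = (-14 - 1)*(-108) = -15*(-108) = 1620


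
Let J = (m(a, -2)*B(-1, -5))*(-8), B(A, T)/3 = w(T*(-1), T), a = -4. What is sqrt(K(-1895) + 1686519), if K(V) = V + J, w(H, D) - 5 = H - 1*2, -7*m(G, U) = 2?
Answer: 4*sqrt(5159329)/7 ≈ 1298.0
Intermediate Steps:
m(G, U) = -2/7 (m(G, U) = -1/7*2 = -2/7)
w(H, D) = 3 + H (w(H, D) = 5 + (H - 1*2) = 5 + (H - 2) = 5 + (-2 + H) = 3 + H)
B(A, T) = 9 - 3*T (B(A, T) = 3*(3 + T*(-1)) = 3*(3 - T) = 9 - 3*T)
J = 384/7 (J = -2*(9 - 3*(-5))/7*(-8) = -2*(9 + 15)/7*(-8) = -2/7*24*(-8) = -48/7*(-8) = 384/7 ≈ 54.857)
K(V) = 384/7 + V (K(V) = V + 384/7 = 384/7 + V)
sqrt(K(-1895) + 1686519) = sqrt((384/7 - 1895) + 1686519) = sqrt(-12881/7 + 1686519) = sqrt(11792752/7) = 4*sqrt(5159329)/7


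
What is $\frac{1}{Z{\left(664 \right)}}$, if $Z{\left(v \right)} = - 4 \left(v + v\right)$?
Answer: $- \frac{1}{5312} \approx -0.00018825$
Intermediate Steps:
$Z{\left(v \right)} = - 8 v$ ($Z{\left(v \right)} = - 4 \cdot 2 v = - 8 v$)
$\frac{1}{Z{\left(664 \right)}} = \frac{1}{\left(-8\right) 664} = \frac{1}{-5312} = - \frac{1}{5312}$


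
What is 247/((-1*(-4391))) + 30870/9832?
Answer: 68989337/21586156 ≈ 3.1960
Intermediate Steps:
247/((-1*(-4391))) + 30870/9832 = 247/4391 + 30870*(1/9832) = 247*(1/4391) + 15435/4916 = 247/4391 + 15435/4916 = 68989337/21586156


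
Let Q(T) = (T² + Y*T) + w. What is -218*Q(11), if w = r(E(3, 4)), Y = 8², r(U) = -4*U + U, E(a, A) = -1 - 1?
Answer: -181158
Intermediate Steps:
E(a, A) = -2
r(U) = -3*U
Y = 64
w = 6 (w = -3*(-2) = 6)
Q(T) = 6 + T² + 64*T (Q(T) = (T² + 64*T) + 6 = 6 + T² + 64*T)
-218*Q(11) = -218*(6 + 11² + 64*11) = -218*(6 + 121 + 704) = -218*831 = -181158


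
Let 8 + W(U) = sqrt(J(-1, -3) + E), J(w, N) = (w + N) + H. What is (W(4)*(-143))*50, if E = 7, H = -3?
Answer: 57200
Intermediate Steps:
J(w, N) = -3 + N + w (J(w, N) = (w + N) - 3 = (N + w) - 3 = -3 + N + w)
W(U) = -8 (W(U) = -8 + sqrt((-3 - 3 - 1) + 7) = -8 + sqrt(-7 + 7) = -8 + sqrt(0) = -8 + 0 = -8)
(W(4)*(-143))*50 = -8*(-143)*50 = 1144*50 = 57200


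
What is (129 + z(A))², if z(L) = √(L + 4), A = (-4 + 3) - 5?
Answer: (129 + I*√2)² ≈ 16639.0 + 364.9*I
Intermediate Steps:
A = -6 (A = -1 - 5 = -6)
z(L) = √(4 + L)
(129 + z(A))² = (129 + √(4 - 6))² = (129 + √(-2))² = (129 + I*√2)²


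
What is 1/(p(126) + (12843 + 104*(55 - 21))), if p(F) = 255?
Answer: 1/16634 ≈ 6.0118e-5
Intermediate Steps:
1/(p(126) + (12843 + 104*(55 - 21))) = 1/(255 + (12843 + 104*(55 - 21))) = 1/(255 + (12843 + 104*34)) = 1/(255 + (12843 + 3536)) = 1/(255 + 16379) = 1/16634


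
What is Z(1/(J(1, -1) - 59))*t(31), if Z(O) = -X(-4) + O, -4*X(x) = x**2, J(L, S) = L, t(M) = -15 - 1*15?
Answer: -3465/29 ≈ -119.48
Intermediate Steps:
t(M) = -30 (t(M) = -15 - 15 = -30)
X(x) = -x**2/4
Z(O) = 4 + O (Z(O) = -(-1)*(-4)**2/4 + O = -(-1)*16/4 + O = -1*(-4) + O = 4 + O)
Z(1/(J(1, -1) - 59))*t(31) = (4 + 1/(1 - 59))*(-30) = (4 + 1/(-58))*(-30) = (4 - 1/58)*(-30) = (231/58)*(-30) = -3465/29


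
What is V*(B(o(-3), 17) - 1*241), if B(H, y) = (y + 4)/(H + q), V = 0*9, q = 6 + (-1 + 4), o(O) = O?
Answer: 0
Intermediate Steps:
q = 9 (q = 6 + 3 = 9)
V = 0
B(H, y) = (4 + y)/(9 + H) (B(H, y) = (y + 4)/(H + 9) = (4 + y)/(9 + H))
V*(B(o(-3), 17) - 1*241) = 0*((4 + 17)/(9 - 3) - 1*241) = 0*(21/6 - 241) = 0*((1/6)*21 - 241) = 0*(7/2 - 241) = 0*(-475/2) = 0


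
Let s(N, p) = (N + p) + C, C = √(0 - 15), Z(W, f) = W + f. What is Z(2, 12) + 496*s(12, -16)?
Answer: -1970 + 496*I*√15 ≈ -1970.0 + 1921.0*I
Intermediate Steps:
C = I*√15 (C = √(-15) = I*√15 ≈ 3.873*I)
s(N, p) = N + p + I*√15 (s(N, p) = (N + p) + I*√15 = N + p + I*√15)
Z(2, 12) + 496*s(12, -16) = (2 + 12) + 496*(12 - 16 + I*√15) = 14 + 496*(-4 + I*√15) = 14 + (-1984 + 496*I*√15) = -1970 + 496*I*√15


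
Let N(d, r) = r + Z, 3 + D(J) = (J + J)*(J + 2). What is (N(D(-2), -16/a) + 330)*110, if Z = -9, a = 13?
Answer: 457270/13 ≈ 35175.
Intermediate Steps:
D(J) = -3 + 2*J*(2 + J) (D(J) = -3 + (J + J)*(J + 2) = -3 + (2*J)*(2 + J) = -3 + 2*J*(2 + J))
N(d, r) = -9 + r (N(d, r) = r - 9 = -9 + r)
(N(D(-2), -16/a) + 330)*110 = ((-9 - 16/13) + 330)*110 = (-133/13 + 330)*110 = (4157/13)*110 = 457270/13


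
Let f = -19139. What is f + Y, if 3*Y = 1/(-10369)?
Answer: -595356874/31107 ≈ -19139.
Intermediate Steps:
Y = -1/31107 (Y = (1/3)/(-10369) = (1/3)*(-1/10369) = -1/31107 ≈ -3.2147e-5)
f + Y = -19139 - 1/31107 = -595356874/31107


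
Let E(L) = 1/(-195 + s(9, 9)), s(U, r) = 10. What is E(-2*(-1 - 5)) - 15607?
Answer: -2887296/185 ≈ -15607.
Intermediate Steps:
E(L) = -1/185 (E(L) = 1/(-195 + 10) = 1/(-185) = -1/185)
E(-2*(-1 - 5)) - 15607 = -1/185 - 15607 = -2887296/185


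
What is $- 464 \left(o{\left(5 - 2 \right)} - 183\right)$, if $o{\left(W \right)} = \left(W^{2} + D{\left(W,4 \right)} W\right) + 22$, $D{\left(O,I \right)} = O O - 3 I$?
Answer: $74704$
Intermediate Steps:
$D{\left(O,I \right)} = O^{2} - 3 I$
$o{\left(W \right)} = 22 + W^{2} + W \left(-12 + W^{2}\right)$ ($o{\left(W \right)} = \left(W^{2} + \left(W^{2} - 12\right) W\right) + 22 = \left(W^{2} + \left(-12 + W^{2}\right) W\right) + 22 = \left(W^{2} + W \left(-12 + W^{2}\right)\right) + 22 = 22 + W^{2} + W \left(-12 + W^{2}\right)$)
$- 464 \left(o{\left(5 - 2 \right)} - 183\right) = - 464 \left(\left(22 + \left(5 - 2\right)^{2} + \left(5 - 2\right) \left(-12 + \left(5 - 2\right)^{2}\right)\right) - 183\right) = - 464 \left(\left(22 + 3^{2} + 3 \left(-12 + 3^{2}\right)\right) - 183\right) = - 464 \left(\left(22 + 9 + 3 \left(-12 + 9\right)\right) - 183\right) = - 464 \left(\left(22 + 9 + 3 \left(-3\right)\right) - 183\right) = - 464 \left(\left(22 + 9 - 9\right) - 183\right) = - 464 \left(22 - 183\right) = \left(-464\right) \left(-161\right) = 74704$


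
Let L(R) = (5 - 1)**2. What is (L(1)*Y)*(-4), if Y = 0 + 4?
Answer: -256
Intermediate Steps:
Y = 4
L(R) = 16 (L(R) = 4**2 = 16)
(L(1)*Y)*(-4) = (16*4)*(-4) = 64*(-4) = -256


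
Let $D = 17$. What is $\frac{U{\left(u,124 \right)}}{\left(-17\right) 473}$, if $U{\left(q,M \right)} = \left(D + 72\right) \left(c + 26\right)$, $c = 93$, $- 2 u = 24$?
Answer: $- \frac{623}{473} \approx -1.3171$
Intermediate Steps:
$u = -12$ ($u = \left(- \frac{1}{2}\right) 24 = -12$)
$U{\left(q,M \right)} = 10591$ ($U{\left(q,M \right)} = \left(17 + 72\right) \left(93 + 26\right) = 89 \cdot 119 = 10591$)
$\frac{U{\left(u,124 \right)}}{\left(-17\right) 473} = \frac{10591}{\left(-17\right) 473} = \frac{10591}{-8041} = 10591 \left(- \frac{1}{8041}\right) = - \frac{623}{473}$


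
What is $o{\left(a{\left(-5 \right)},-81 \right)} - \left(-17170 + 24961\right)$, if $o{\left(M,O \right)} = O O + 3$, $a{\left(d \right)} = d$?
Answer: $-1227$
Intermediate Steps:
$o{\left(M,O \right)} = 3 + O^{2}$ ($o{\left(M,O \right)} = O^{2} + 3 = 3 + O^{2}$)
$o{\left(a{\left(-5 \right)},-81 \right)} - \left(-17170 + 24961\right) = \left(3 + \left(-81\right)^{2}\right) - \left(-17170 + 24961\right) = \left(3 + 6561\right) - 7791 = 6564 - 7791 = -1227$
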